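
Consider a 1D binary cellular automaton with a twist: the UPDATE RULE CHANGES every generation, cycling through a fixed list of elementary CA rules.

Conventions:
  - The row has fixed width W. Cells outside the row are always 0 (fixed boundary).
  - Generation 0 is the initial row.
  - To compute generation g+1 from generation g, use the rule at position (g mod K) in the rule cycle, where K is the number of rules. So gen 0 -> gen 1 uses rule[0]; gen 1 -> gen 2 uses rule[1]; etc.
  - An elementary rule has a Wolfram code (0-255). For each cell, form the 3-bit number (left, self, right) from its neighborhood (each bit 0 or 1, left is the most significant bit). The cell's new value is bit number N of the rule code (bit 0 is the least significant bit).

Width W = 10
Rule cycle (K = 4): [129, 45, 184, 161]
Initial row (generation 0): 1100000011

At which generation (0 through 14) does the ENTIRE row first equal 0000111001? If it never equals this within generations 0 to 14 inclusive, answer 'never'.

Gen 0: 1100000011
Gen 1 (rule 129): 0001111000
Gen 2 (rule 45): 1101000011
Gen 3 (rule 184): 1010100010
Gen 4 (rule 161): 0101001000
Gen 5 (rule 129): 0000000011
Gen 6 (rule 45): 1111111010
Gen 7 (rule 184): 1111110101
Gen 8 (rule 161): 0111101010
Gen 9 (rule 129): 0011000000
Gen 10 (rule 45): 1010011111
Gen 11 (rule 184): 0101011110
Gen 12 (rule 161): 0010101100
Gen 13 (rule 129): 1000000001
Gen 14 (rule 45): 1011111101

Answer: never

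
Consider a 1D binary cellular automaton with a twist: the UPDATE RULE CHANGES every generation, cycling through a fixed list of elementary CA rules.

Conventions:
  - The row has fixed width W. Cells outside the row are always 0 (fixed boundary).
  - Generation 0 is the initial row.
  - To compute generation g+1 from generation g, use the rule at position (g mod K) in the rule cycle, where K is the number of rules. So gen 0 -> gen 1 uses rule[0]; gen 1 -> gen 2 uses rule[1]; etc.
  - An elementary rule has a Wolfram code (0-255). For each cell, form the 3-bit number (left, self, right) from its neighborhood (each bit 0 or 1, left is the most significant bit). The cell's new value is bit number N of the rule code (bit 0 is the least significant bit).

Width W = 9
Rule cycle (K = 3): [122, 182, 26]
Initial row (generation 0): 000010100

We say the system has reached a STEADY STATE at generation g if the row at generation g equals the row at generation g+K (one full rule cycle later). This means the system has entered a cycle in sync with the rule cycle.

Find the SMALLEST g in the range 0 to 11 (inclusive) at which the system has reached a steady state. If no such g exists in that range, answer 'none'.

Gen 0: 000010100
Gen 1 (rule 122): 000101010
Gen 2 (rule 182): 001111111
Gen 3 (rule 26): 011000000
Gen 4 (rule 122): 111100000
Gen 5 (rule 182): 011010000
Gen 6 (rule 26): 110001000
Gen 7 (rule 122): 111010100
Gen 8 (rule 182): 010111110
Gen 9 (rule 26): 100100001
Gen 10 (rule 122): 011010010
Gen 11 (rule 182): 100111111
Gen 12 (rule 26): 011100000
Gen 13 (rule 122): 110110000
Gen 14 (rule 182): 001001000

Answer: none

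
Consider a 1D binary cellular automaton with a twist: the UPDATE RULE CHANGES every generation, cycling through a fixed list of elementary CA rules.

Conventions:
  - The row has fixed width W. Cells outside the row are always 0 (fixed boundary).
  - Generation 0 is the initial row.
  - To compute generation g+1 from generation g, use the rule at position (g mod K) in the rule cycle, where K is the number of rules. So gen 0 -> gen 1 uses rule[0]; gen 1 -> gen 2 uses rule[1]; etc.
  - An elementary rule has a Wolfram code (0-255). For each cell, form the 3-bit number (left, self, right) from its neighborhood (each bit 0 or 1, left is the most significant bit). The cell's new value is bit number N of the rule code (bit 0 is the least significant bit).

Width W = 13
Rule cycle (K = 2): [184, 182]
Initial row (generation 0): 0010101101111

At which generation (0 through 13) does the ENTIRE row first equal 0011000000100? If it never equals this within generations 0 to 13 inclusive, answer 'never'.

Gen 0: 0010101101111
Gen 1 (rule 184): 0001011011110
Gen 2 (rule 182): 0011100101101
Gen 3 (rule 184): 0011010011010
Gen 4 (rule 182): 0100111100111
Gen 5 (rule 184): 0010111010110
Gen 6 (rule 182): 0111010111001
Gen 7 (rule 184): 0110101110100
Gen 8 (rule 182): 1001110101110
Gen 9 (rule 184): 0101101011101
Gen 10 (rule 182): 1110011101011
Gen 11 (rule 184): 1101011010110
Gen 12 (rule 182): 0011100111001
Gen 13 (rule 184): 0011010110100

Answer: never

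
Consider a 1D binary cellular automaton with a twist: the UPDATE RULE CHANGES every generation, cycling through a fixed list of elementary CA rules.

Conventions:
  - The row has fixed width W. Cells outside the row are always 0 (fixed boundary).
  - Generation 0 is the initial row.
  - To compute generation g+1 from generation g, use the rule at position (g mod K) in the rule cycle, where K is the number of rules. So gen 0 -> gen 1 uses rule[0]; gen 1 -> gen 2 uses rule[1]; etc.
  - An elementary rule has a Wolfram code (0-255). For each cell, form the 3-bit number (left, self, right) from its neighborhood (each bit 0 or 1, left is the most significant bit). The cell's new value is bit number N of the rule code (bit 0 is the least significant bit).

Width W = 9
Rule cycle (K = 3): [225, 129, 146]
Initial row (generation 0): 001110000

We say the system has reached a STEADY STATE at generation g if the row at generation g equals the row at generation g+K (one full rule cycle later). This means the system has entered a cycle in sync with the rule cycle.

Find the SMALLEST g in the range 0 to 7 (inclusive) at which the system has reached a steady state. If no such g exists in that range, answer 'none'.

Gen 0: 001110000
Gen 1 (rule 225): 100110111
Gen 2 (rule 129): 000000010
Gen 3 (rule 146): 000000101
Gen 4 (rule 225): 111110010
Gen 5 (rule 129): 011100000
Gen 6 (rule 146): 101010000
Gen 7 (rule 225): 010100111
Gen 8 (rule 129): 000000010
Gen 9 (rule 146): 000000101
Gen 10 (rule 225): 111110010

Answer: none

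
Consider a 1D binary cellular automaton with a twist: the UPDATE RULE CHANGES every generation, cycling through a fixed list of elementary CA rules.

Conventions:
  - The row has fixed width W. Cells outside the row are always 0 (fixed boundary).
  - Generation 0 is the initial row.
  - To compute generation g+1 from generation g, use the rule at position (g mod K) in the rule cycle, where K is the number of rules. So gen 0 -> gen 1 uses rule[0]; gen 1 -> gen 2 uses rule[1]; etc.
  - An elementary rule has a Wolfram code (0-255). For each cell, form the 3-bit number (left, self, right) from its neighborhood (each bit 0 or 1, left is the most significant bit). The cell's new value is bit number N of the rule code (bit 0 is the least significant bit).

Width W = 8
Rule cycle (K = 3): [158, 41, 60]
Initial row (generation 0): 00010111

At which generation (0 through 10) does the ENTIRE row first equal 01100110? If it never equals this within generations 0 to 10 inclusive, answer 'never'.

Gen 0: 00010111
Gen 1 (rule 158): 00110110
Gen 2 (rule 41): 10101100
Gen 3 (rule 60): 11111010
Gen 4 (rule 158): 11110011
Gen 5 (rule 41): 10000010
Gen 6 (rule 60): 11000011
Gen 7 (rule 158): 10100110
Gen 8 (rule 41): 01000100
Gen 9 (rule 60): 01100110
Gen 10 (rule 158): 11011101

Answer: 9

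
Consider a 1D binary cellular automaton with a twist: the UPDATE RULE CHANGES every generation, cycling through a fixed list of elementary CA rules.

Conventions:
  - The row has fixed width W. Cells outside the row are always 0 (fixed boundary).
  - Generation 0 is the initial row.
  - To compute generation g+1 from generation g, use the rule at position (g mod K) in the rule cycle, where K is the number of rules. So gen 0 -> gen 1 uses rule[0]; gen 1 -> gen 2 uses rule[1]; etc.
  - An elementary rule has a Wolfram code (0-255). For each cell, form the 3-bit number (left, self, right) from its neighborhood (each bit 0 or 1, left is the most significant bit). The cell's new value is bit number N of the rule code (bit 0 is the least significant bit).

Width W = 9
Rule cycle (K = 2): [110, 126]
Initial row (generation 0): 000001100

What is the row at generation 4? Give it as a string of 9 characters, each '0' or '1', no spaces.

Answer: 011000011

Derivation:
Gen 0: 000001100
Gen 1 (rule 110): 000011100
Gen 2 (rule 126): 000110110
Gen 3 (rule 110): 001111110
Gen 4 (rule 126): 011000011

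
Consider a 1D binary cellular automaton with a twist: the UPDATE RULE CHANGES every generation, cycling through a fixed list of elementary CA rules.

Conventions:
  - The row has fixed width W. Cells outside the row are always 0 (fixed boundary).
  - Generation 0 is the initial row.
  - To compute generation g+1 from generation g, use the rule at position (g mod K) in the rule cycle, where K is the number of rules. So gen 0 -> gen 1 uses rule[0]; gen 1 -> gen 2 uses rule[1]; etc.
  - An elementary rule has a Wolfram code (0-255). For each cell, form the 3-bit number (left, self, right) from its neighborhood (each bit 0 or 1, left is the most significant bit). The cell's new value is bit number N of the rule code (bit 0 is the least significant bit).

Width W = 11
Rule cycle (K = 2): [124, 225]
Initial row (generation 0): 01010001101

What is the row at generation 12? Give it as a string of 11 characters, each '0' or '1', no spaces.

Gen 0: 01010001101
Gen 1 (rule 124): 01111001111
Gen 2 (rule 225): 00111000111
Gen 3 (rule 124): 00101100101
Gen 4 (rule 225): 10010100010
Gen 5 (rule 124): 11011110011
Gen 6 (rule 225): 01101110001
Gen 7 (rule 124): 01111011001
Gen 8 (rule 225): 00111101000
Gen 9 (rule 124): 00100111100
Gen 10 (rule 225): 10000011101
Gen 11 (rule 124): 11000010111
Gen 12 (rule 225): 01011001011

Answer: 01011001011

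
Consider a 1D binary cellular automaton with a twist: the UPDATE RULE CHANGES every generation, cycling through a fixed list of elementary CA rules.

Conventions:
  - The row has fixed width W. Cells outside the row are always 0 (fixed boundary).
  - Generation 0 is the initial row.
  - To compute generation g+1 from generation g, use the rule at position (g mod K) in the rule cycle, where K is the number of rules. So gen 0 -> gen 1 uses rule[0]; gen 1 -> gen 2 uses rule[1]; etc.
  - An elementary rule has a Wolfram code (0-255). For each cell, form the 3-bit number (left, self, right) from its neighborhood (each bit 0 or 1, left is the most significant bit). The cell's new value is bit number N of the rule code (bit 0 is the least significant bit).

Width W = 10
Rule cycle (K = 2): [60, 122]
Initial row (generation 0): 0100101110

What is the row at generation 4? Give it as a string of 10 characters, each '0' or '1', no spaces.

Answer: 0100111110

Derivation:
Gen 0: 0100101110
Gen 1 (rule 60): 0110111001
Gen 2 (rule 122): 1111101110
Gen 3 (rule 60): 1000011001
Gen 4 (rule 122): 0100111110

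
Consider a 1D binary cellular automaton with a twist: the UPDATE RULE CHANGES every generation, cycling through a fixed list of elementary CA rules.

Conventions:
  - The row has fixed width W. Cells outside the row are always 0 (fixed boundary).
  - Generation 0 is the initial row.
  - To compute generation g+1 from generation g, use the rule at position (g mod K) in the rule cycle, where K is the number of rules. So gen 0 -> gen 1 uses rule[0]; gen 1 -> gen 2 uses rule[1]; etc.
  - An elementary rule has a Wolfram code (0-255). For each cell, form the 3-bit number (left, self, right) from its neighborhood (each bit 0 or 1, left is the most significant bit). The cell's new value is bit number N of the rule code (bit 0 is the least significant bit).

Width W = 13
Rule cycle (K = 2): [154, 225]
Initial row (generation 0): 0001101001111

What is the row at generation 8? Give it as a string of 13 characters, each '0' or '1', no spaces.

Answer: 1001011111110

Derivation:
Gen 0: 0001101001111
Gen 1 (rule 154): 0011000111110
Gen 2 (rule 225): 1001010011110
Gen 3 (rule 154): 0110001111101
Gen 4 (rule 225): 0010100111110
Gen 5 (rule 154): 0100011111101
Gen 6 (rule 225): 0001001111110
Gen 7 (rule 154): 0010111111101
Gen 8 (rule 225): 1001011111110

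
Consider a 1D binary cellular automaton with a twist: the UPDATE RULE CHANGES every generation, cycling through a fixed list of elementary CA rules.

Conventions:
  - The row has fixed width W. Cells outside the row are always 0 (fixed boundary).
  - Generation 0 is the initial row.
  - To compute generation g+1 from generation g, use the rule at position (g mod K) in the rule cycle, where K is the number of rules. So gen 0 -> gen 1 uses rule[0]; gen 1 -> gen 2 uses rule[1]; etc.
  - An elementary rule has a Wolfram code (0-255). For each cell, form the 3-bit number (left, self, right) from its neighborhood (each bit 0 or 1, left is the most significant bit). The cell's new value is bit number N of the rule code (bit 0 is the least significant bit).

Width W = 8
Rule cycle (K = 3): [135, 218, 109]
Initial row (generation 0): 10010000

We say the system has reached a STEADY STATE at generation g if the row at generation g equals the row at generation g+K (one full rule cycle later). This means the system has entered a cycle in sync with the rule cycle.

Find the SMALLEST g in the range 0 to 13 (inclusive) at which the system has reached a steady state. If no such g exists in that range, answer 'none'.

Answer: none

Derivation:
Gen 0: 10010000
Gen 1 (rule 135): 10110111
Gen 2 (rule 218): 00110111
Gen 3 (rule 109): 10111101
Gen 4 (rule 135): 10011001
Gen 5 (rule 218): 01111110
Gen 6 (rule 109): 01000010
Gen 7 (rule 135): 11011110
Gen 8 (rule 218): 11011111
Gen 9 (rule 109): 11110001
Gen 10 (rule 135): 01100111
Gen 11 (rule 218): 11111111
Gen 12 (rule 109): 10000001
Gen 13 (rule 135): 10111111
Gen 14 (rule 218): 00111111
Gen 15 (rule 109): 10100001
Gen 16 (rule 135): 10101111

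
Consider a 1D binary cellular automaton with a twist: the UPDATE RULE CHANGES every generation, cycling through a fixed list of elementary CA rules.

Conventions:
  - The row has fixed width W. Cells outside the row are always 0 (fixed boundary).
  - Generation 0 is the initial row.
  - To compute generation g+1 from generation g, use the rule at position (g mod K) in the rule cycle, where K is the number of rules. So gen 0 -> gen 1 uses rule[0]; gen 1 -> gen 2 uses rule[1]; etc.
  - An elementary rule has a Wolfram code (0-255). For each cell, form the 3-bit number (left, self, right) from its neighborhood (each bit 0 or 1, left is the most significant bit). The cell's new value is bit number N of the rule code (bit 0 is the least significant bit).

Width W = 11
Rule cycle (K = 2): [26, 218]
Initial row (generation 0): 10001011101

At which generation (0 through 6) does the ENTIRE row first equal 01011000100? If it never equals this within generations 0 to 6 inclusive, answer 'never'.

Gen 0: 10001011101
Gen 1 (rule 26): 01010010000
Gen 2 (rule 218): 10001101000
Gen 3 (rule 26): 01011000100
Gen 4 (rule 218): 10011101010
Gen 5 (rule 26): 01110000001
Gen 6 (rule 218): 11111000010

Answer: 3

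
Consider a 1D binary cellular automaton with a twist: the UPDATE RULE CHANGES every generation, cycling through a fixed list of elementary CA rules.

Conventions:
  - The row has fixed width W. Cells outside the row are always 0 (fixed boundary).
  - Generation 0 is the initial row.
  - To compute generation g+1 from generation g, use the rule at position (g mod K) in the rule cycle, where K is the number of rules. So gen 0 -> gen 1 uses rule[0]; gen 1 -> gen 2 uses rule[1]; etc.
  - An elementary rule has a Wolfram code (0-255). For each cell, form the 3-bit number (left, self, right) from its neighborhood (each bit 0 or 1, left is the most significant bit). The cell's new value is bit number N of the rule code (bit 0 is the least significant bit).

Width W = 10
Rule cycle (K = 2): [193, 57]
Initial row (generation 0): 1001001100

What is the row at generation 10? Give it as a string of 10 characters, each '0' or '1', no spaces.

Answer: 0101000010

Derivation:
Gen 0: 1001001100
Gen 1 (rule 193): 0000000101
Gen 2 (rule 57): 1111110010
Gen 3 (rule 193): 0111110000
Gen 4 (rule 57): 0100001111
Gen 5 (rule 193): 0001100111
Gen 6 (rule 57): 1101010100
Gen 7 (rule 193): 0100000001
Gen 8 (rule 57): 0011111100
Gen 9 (rule 193): 1001111101
Gen 10 (rule 57): 0101000010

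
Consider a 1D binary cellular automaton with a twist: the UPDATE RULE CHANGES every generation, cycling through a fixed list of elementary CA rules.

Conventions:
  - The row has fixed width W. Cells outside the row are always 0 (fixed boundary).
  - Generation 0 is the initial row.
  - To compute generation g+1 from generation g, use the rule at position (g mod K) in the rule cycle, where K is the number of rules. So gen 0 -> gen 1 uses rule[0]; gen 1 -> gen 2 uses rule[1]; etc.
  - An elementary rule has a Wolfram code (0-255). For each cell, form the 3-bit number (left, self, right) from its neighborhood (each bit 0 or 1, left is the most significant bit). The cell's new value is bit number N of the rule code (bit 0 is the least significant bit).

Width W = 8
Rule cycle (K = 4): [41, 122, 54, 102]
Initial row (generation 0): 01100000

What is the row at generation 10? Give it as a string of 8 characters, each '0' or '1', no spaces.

Answer: 10000001

Derivation:
Gen 0: 01100000
Gen 1 (rule 41): 01001111
Gen 2 (rule 122): 10111001
Gen 3 (rule 54): 11000111
Gen 4 (rule 102): 01001001
Gen 5 (rule 41): 00000000
Gen 6 (rule 122): 00000000
Gen 7 (rule 54): 00000000
Gen 8 (rule 102): 00000000
Gen 9 (rule 41): 11111111
Gen 10 (rule 122): 10000001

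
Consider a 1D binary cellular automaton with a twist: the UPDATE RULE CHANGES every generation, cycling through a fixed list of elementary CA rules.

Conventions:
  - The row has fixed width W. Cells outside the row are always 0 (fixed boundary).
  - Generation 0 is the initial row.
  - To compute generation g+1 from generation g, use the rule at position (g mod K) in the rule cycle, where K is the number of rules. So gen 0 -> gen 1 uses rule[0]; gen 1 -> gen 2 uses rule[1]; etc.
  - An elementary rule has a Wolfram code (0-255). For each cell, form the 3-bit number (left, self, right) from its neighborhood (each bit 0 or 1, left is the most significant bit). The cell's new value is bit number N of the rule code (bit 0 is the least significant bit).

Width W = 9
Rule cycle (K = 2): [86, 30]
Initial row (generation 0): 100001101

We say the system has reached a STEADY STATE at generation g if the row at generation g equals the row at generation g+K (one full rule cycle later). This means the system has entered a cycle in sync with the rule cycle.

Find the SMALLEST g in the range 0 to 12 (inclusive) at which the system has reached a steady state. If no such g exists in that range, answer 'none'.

Answer: 11

Derivation:
Gen 0: 100001101
Gen 1 (rule 86): 110010101
Gen 2 (rule 30): 101110101
Gen 3 (rule 86): 100010101
Gen 4 (rule 30): 110110101
Gen 5 (rule 86): 010010101
Gen 6 (rule 30): 111110101
Gen 7 (rule 86): 000010101
Gen 8 (rule 30): 000110101
Gen 9 (rule 86): 001010101
Gen 10 (rule 30): 011010101
Gen 11 (rule 86): 101010101
Gen 12 (rule 30): 101010101
Gen 13 (rule 86): 101010101
Gen 14 (rule 30): 101010101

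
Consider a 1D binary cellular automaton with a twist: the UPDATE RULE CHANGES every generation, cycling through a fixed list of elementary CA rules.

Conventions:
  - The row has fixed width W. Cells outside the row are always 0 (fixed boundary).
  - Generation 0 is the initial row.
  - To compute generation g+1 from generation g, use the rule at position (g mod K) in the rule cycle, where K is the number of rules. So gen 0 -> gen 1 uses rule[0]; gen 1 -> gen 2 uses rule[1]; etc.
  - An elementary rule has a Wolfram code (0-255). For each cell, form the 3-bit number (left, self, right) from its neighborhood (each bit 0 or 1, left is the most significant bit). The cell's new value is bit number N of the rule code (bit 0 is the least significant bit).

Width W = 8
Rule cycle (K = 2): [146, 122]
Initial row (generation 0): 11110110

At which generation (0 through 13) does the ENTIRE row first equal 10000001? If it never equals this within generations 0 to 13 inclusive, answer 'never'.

Answer: 9

Derivation:
Gen 0: 11110110
Gen 1 (rule 146): 01100001
Gen 2 (rule 122): 11110010
Gen 3 (rule 146): 01101101
Gen 4 (rule 122): 11111110
Gen 5 (rule 146): 01111101
Gen 6 (rule 122): 11000110
Gen 7 (rule 146): 00101001
Gen 8 (rule 122): 01010110
Gen 9 (rule 146): 10000001
Gen 10 (rule 122): 01000010
Gen 11 (rule 146): 10100101
Gen 12 (rule 122): 01011010
Gen 13 (rule 146): 10000001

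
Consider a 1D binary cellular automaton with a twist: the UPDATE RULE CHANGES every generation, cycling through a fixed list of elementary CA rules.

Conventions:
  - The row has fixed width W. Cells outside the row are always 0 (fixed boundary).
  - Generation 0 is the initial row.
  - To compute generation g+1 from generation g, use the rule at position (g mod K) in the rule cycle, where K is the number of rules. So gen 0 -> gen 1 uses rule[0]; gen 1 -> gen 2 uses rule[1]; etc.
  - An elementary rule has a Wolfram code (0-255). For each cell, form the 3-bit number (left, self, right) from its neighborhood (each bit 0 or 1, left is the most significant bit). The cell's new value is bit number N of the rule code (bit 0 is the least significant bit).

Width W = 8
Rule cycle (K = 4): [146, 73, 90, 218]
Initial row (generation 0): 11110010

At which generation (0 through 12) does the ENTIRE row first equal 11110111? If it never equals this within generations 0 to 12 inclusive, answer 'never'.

Answer: never

Derivation:
Gen 0: 11110010
Gen 1 (rule 146): 01101101
Gen 2 (rule 73): 01101100
Gen 3 (rule 90): 11101110
Gen 4 (rule 218): 11101111
Gen 5 (rule 146): 01000110
Gen 6 (rule 73): 00010110
Gen 7 (rule 90): 00100111
Gen 8 (rule 218): 01011111
Gen 9 (rule 146): 10001110
Gen 10 (rule 73): 00101010
Gen 11 (rule 90): 01000001
Gen 12 (rule 218): 10100010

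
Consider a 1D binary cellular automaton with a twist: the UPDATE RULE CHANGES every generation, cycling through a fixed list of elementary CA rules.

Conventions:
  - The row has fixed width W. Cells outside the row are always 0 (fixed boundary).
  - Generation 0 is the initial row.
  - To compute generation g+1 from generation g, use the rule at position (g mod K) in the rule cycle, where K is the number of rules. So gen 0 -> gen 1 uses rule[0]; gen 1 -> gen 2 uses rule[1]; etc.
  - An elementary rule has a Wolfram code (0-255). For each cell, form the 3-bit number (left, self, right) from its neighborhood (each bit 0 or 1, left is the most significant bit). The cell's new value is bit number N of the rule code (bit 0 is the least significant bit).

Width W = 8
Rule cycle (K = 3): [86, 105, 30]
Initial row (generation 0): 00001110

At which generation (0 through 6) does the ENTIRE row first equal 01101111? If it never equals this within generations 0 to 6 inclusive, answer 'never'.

Gen 0: 00001110
Gen 1 (rule 86): 00010011
Gen 2 (rule 105): 11000011
Gen 3 (rule 30): 10100110
Gen 4 (rule 86): 10111011
Gen 5 (rule 105): 01101111
Gen 6 (rule 30): 11001000

Answer: 5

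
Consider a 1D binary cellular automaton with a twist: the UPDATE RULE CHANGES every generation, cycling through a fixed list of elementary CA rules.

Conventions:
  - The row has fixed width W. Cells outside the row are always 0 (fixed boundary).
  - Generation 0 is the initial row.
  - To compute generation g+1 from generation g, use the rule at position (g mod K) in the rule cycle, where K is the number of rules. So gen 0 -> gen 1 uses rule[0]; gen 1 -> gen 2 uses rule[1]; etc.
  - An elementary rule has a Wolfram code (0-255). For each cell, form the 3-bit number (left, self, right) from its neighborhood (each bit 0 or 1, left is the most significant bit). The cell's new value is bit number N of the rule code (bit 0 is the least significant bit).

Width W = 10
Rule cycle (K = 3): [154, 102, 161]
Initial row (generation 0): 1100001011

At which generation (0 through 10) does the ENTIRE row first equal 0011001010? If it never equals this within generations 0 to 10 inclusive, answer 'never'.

Answer: 8

Derivation:
Gen 0: 1100001011
Gen 1 (rule 154): 1010010010
Gen 2 (rule 102): 1110110110
Gen 3 (rule 161): 0101001000
Gen 4 (rule 154): 1000110100
Gen 5 (rule 102): 1001011100
Gen 6 (rule 161): 0000101001
Gen 7 (rule 154): 0001000110
Gen 8 (rule 102): 0011001010
Gen 9 (rule 161): 1000000100
Gen 10 (rule 154): 0100001010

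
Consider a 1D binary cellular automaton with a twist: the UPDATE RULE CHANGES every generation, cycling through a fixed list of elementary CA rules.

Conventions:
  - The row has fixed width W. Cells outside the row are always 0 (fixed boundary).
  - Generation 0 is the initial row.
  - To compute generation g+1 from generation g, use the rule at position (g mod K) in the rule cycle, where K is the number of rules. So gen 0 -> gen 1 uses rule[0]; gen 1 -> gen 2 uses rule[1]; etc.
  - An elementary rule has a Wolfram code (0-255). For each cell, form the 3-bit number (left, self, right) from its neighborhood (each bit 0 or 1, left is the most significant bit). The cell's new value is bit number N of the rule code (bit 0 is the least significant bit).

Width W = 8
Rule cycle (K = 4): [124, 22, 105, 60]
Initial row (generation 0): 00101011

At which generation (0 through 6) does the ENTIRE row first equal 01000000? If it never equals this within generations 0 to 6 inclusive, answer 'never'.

Answer: 2

Derivation:
Gen 0: 00101011
Gen 1 (rule 124): 00111111
Gen 2 (rule 22): 01000000
Gen 3 (rule 105): 00011111
Gen 4 (rule 60): 00010000
Gen 5 (rule 124): 00011000
Gen 6 (rule 22): 00100100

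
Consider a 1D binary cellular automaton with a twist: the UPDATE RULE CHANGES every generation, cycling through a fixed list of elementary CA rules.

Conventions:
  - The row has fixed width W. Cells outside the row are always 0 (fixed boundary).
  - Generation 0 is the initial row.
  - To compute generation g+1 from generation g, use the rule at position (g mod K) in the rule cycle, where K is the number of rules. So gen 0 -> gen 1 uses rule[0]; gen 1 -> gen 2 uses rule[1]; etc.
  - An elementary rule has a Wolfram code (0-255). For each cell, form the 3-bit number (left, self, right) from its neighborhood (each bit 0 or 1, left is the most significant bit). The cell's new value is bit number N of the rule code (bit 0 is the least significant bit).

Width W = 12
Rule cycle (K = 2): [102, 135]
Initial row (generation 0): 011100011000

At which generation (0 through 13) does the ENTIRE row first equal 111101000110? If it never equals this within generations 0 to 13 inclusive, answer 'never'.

Answer: 12

Derivation:
Gen 0: 011100011000
Gen 1 (rule 102): 100100101000
Gen 2 (rule 135): 101101101011
Gen 3 (rule 102): 110110111101
Gen 4 (rule 135): 000000011001
Gen 5 (rule 102): 000000101011
Gen 6 (rule 135): 111111101000
Gen 7 (rule 102): 000000111000
Gen 8 (rule 135): 111111010011
Gen 9 (rule 102): 000001110101
Gen 10 (rule 135): 111110100101
Gen 11 (rule 102): 000011101111
Gen 12 (rule 135): 111101000110
Gen 13 (rule 102): 000111001010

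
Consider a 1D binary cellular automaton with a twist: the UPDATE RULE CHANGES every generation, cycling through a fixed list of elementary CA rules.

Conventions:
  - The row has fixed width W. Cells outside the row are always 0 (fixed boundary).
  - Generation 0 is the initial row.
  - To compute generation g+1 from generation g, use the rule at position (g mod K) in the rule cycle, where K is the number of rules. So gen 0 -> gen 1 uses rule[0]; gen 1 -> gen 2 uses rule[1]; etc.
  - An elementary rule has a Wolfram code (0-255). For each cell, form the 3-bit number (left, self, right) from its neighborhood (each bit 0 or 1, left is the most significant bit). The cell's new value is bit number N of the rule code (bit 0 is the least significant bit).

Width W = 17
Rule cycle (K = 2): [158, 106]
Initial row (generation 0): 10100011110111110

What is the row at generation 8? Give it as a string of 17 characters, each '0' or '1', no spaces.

Gen 0: 10100011110111110
Gen 1 (rule 158): 10110111100111101
Gen 2 (rule 106): 01111100101100110
Gen 3 (rule 158): 11111011101011101
Gen 4 (rule 106): 10001110110110110
Gen 5 (rule 158): 11011100100100101
Gen 6 (rule 106): 11110101001001010
Gen 7 (rule 158): 11100101111111011
Gen 8 (rule 106): 10101011000001111

Answer: 10101011000001111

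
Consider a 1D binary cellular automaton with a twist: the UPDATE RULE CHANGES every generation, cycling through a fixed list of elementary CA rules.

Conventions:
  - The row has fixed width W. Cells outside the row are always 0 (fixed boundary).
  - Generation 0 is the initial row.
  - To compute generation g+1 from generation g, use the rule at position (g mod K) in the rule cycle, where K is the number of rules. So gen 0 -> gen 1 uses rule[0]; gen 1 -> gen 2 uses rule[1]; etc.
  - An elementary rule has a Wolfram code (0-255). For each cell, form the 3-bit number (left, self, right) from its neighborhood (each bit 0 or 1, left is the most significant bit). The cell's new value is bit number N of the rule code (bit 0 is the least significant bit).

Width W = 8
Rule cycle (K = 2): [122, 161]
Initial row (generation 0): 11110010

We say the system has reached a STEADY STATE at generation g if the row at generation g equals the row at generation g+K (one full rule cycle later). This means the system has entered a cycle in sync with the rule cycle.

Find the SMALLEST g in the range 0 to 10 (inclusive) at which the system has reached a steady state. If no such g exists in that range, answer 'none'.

Gen 0: 11110010
Gen 1 (rule 122): 10011101
Gen 2 (rule 161): 00001010
Gen 3 (rule 122): 00010101
Gen 4 (rule 161): 11001010
Gen 5 (rule 122): 11110101
Gen 6 (rule 161): 01101010
Gen 7 (rule 122): 11110101
Gen 8 (rule 161): 01101010
Gen 9 (rule 122): 11110101
Gen 10 (rule 161): 01101010
Gen 11 (rule 122): 11110101
Gen 12 (rule 161): 01101010

Answer: 5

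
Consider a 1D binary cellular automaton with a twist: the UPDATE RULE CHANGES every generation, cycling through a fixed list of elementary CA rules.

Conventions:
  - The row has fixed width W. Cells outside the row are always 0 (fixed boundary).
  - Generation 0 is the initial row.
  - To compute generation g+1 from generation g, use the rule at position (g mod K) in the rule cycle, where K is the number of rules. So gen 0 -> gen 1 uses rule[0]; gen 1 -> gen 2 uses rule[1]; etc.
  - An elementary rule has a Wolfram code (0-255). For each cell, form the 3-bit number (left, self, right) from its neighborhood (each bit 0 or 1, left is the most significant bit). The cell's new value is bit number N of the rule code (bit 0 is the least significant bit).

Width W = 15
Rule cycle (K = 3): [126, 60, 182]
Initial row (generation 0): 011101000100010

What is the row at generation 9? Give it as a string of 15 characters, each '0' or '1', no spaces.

Answer: 111110000000000

Derivation:
Gen 0: 011101000100010
Gen 1 (rule 126): 110111101110111
Gen 2 (rule 60): 101100011001100
Gen 3 (rule 182): 110010100110010
Gen 4 (rule 126): 111111111111111
Gen 5 (rule 60): 100000000000000
Gen 6 (rule 182): 110000000000000
Gen 7 (rule 126): 111000000000000
Gen 8 (rule 60): 100100000000000
Gen 9 (rule 182): 111110000000000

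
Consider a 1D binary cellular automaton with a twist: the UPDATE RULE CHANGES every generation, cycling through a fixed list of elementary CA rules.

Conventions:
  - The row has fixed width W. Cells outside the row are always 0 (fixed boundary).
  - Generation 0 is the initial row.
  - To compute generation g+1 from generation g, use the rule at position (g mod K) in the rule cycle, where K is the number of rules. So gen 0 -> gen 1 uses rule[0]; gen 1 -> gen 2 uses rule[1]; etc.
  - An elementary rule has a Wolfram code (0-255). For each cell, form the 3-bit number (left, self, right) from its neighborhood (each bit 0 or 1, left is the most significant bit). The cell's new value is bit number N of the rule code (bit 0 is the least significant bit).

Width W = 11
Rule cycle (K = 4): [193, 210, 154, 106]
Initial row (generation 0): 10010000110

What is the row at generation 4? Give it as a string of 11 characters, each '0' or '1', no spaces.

Gen 0: 10010000110
Gen 1 (rule 193): 00000110010
Gen 2 (rule 210): 00001011101
Gen 3 (rule 154): 00010011000
Gen 4 (rule 106): 00100111000

Answer: 00100111000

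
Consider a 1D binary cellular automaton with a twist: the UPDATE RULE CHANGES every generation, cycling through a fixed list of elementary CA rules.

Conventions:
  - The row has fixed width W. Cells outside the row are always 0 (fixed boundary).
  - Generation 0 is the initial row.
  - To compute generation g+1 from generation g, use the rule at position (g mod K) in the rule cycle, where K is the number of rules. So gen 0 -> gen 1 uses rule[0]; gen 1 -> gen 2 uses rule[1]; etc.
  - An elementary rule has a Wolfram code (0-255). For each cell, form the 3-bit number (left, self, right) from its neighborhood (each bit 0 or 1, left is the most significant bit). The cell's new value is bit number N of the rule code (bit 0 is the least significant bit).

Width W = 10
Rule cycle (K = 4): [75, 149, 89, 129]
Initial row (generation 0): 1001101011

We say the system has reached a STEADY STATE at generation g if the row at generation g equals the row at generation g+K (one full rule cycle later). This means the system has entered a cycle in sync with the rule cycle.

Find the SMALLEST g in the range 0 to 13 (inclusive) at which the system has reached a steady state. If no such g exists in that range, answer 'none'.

Gen 0: 1001101011
Gen 1 (rule 75): 0011100011
Gen 2 (rule 149): 1001011000
Gen 3 (rule 89): 0100011111
Gen 4 (rule 129): 0001001110
Gen 5 (rule 75): 1110011010
Gen 6 (rule 149): 0101000011
Gen 7 (rule 89): 0000111011
Gen 8 (rule 129): 1110010000
Gen 9 (rule 75): 1010100111
Gen 10 (rule 149): 1010110010
Gen 11 (rule 89): 0000111001
Gen 12 (rule 129): 1110010000
Gen 13 (rule 75): 1010100111
Gen 14 (rule 149): 1010110010
Gen 15 (rule 89): 0000111001
Gen 16 (rule 129): 1110010000
Gen 17 (rule 75): 1010100111

Answer: 8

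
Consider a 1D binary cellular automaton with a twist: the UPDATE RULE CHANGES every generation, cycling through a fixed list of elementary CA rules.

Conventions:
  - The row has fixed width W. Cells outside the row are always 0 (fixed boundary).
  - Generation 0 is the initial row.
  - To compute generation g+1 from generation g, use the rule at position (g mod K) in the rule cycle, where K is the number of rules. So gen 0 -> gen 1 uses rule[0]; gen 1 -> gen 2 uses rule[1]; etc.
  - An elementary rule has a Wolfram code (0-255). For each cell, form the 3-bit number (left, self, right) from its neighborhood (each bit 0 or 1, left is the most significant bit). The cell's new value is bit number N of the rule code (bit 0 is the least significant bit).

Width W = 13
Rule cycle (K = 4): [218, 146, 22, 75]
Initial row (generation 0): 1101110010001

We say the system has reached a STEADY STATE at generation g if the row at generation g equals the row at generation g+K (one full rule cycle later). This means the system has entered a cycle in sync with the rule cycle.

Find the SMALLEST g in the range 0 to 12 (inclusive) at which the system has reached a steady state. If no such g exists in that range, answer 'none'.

Answer: 7

Derivation:
Gen 0: 1101110010001
Gen 1 (rule 218): 1101111101010
Gen 2 (rule 146): 0000111000001
Gen 3 (rule 22): 0001000100011
Gen 4 (rule 75): 1110011001111
Gen 5 (rule 218): 1111111111111
Gen 6 (rule 146): 0111111111110
Gen 7 (rule 22): 1000000000001
Gen 8 (rule 75): 0011111111110
Gen 9 (rule 218): 0111111111111
Gen 10 (rule 146): 1011111111110
Gen 11 (rule 22): 1000000000001
Gen 12 (rule 75): 0011111111110
Gen 13 (rule 218): 0111111111111
Gen 14 (rule 146): 1011111111110
Gen 15 (rule 22): 1000000000001
Gen 16 (rule 75): 0011111111110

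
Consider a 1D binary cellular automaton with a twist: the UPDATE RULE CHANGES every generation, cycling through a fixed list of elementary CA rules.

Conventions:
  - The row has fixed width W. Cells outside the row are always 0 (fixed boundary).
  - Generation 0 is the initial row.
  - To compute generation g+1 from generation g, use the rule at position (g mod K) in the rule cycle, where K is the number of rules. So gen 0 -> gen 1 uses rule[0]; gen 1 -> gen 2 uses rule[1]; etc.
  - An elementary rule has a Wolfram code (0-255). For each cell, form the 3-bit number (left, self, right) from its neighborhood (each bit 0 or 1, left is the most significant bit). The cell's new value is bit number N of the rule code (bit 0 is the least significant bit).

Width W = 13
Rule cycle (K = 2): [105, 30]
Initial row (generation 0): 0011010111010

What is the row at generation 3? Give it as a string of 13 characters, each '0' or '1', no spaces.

Gen 0: 0011010111010
Gen 1 (rule 105): 1011101101100
Gen 2 (rule 30): 1010001001010
Gen 3 (rule 105): 0100100000100

Answer: 0100100000100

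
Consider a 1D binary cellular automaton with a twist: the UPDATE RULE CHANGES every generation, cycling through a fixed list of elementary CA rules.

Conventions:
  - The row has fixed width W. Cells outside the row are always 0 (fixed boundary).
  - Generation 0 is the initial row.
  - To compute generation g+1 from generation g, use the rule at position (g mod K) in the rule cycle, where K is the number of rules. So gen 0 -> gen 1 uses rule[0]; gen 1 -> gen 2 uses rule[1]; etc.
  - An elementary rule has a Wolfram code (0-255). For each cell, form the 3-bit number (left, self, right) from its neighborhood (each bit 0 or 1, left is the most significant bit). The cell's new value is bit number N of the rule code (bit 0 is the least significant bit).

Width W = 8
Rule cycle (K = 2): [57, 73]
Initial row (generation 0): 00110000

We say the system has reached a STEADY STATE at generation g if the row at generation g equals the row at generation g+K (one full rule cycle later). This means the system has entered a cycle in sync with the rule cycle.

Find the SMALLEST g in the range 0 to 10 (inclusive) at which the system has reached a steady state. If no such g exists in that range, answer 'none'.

Answer: none

Derivation:
Gen 0: 00110000
Gen 1 (rule 57): 10101111
Gen 2 (rule 73): 00001001
Gen 3 (rule 57): 11100100
Gen 4 (rule 73): 10100001
Gen 5 (rule 57): 01011100
Gen 6 (rule 73): 00010101
Gen 7 (rule 57): 11001010
Gen 8 (rule 73): 11000000
Gen 9 (rule 57): 10111111
Gen 10 (rule 73): 00100001
Gen 11 (rule 57): 10011100
Gen 12 (rule 73): 00010101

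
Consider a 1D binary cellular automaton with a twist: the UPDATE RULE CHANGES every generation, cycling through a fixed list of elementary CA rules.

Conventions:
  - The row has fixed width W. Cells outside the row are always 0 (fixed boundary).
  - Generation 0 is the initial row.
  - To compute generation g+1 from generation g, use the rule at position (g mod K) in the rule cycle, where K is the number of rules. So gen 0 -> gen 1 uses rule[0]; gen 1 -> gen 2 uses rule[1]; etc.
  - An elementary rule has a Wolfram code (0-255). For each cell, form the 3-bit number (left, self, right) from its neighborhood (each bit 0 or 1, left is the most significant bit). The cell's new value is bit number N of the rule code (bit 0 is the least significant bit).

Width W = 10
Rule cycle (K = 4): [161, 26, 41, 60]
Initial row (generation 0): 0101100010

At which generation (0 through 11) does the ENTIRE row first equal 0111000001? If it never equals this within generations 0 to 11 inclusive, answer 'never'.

Gen 0: 0101100010
Gen 1 (rule 161): 0010001000
Gen 2 (rule 26): 0101010100
Gen 3 (rule 41): 0010101001
Gen 4 (rule 60): 0011111101
Gen 5 (rule 161): 1001111010
Gen 6 (rule 26): 0111000001
Gen 7 (rule 41): 0100011100
Gen 8 (rule 60): 0110010010
Gen 9 (rule 161): 0000000000
Gen 10 (rule 26): 0000000000
Gen 11 (rule 41): 1111111111

Answer: 6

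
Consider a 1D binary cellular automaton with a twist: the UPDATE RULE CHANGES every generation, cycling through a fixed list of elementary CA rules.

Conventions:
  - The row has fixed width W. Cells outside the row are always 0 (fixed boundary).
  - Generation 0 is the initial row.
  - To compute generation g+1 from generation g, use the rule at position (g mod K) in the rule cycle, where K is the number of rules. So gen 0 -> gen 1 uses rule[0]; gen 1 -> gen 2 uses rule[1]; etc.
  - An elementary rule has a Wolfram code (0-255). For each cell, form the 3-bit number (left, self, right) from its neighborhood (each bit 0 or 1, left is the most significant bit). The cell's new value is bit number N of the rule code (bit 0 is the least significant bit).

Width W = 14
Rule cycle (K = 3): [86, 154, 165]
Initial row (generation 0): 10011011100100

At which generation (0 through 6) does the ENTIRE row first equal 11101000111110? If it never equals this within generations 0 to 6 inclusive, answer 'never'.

Gen 0: 10011011100100
Gen 1 (rule 86): 11101000111110
Gen 2 (rule 154): 11000101111101
Gen 3 (rule 165): 00010110111011
Gen 4 (rule 86): 00110010001001
Gen 5 (rule 154): 01101101010110
Gen 6 (rule 165): 00010011111000

Answer: 1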